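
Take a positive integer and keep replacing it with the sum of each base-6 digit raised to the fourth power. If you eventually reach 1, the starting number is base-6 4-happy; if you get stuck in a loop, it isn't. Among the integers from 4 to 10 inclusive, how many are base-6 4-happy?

4: 4 → 256 → 258 → 3 → 81 → 98 → 288 → 17 → 641 → 1522 → 259 → 4  (repeats 4)
5: 5 → 625 → 658 → 338 → 114 → 82 → 273 → 164 → 353 → 963 → 609 → 978 → 338  (repeats 338)
6: 6 → 1  (reaches 1)
7: 7 → 2 → 16 → 272 → 99 → 353 → 963 → 609 → 978 → 338 → 114 → 82 → 273 → 164 → 353  (repeats 353)
8: 8 → 17 → 641 → 1522 → 259 → 4 → 256 → 258 → 3 → 81 → 98 → 288 → 17  (repeats 17)
9: 9 → 82 → 273 → 164 → 353 → 963 → 609 → 978 → 338 → 114 → 82  (repeats 82)
10: 10 → 257 → 627 → 738 → 178 → 1137 → 788 → 803 → 963 → 609 → 978 → 338 → 114 → 82 → 273 → 164 → 353 → 963  (repeats 963)
base-6 4-happy: 6

1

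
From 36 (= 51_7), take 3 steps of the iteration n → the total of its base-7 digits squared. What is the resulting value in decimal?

52

36 = (5,1)_7 → 5² + 1² = 26
26 = (3,5)_7 → 3² + 5² = 34
34 = (4,6)_7 → 4² + 6² = 52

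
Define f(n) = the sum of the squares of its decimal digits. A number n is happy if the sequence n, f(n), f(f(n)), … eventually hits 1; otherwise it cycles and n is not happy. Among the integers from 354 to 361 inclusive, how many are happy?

1

354: 354 → 50 → 25 → 29 → 85 → 89 → 145 → 42 → 20 → 4 → 16 → 37 → 58 → 89  (repeats 89)
355: 355 → 59 → 106 → 37 → 58 → 89 → 145 → 42 → 20 → 4 → 16 → 37  (repeats 37)
356: 356 → 70 → 49 → 97 → 130 → 10 → 1  (reaches 1)
357: 357 → 83 → 73 → 58 → 89 → 145 → 42 → 20 → 4 → 16 → 37 → 58  (repeats 58)
358: 358 → 98 → 145 → 42 → 20 → 4 → 16 → 37 → 58 → 89 → 145  (repeats 145)
359: 359 → 115 → 27 → 53 → 34 → 25 → 29 → 85 → 89 → 145 → 42 → 20 → 4 → 16 → 37 → 58 → 89  (repeats 89)
360: 360 → 45 → 41 → 17 → 50 → 25 → 29 → 85 → 89 → 145 → 42 → 20 → 4 → 16 → 37 → 58 → 89  (repeats 89)
361: 361 → 46 → 52 → 29 → 85 → 89 → 145 → 42 → 20 → 4 → 16 → 37 → 58 → 89  (repeats 89)
happy: 356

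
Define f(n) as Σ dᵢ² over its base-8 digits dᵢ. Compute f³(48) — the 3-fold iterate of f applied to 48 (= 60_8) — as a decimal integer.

16

48 = (6,0)_8 → 6² + 0² = 36
36 = (4,4)_8 → 4² + 4² = 32
32 = (4,0)_8 → 4² + 0² = 16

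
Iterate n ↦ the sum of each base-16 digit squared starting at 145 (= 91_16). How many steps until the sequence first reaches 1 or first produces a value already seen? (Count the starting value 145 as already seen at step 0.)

12

145 = (9,1)_16 → 9² + 1² = 81 + 1 = 82
82 = (5,2)_16 → 5² + 2² = 25 + 4 = 29
29 = (1,13)_16 → 1² + 13² = 1 + 169 = 170
170 = (10,10)_16 → 10² + 10² = 100 + 100 = 200
200 = (12,8)_16 → 12² + 8² = 144 + 64 = 208
208 = (13,0)_16 → 13² + 0² = 169 + 0 = 169
169 = (10,9)_16 → 10² + 9² = 100 + 81 = 181
181 = (11,5)_16 → 11² + 5² = 121 + 25 = 146
146 = (9,2)_16 → 9² + 2² = 81 + 4 = 85
85 = (5,5)_16 → 5² + 5² = 25 + 25 = 50
50 = (3,2)_16 → 3² + 2² = 9 + 4 = 13
13 = (13)_16 → 13² = 169  — 169 repeats.
That took 12 steps.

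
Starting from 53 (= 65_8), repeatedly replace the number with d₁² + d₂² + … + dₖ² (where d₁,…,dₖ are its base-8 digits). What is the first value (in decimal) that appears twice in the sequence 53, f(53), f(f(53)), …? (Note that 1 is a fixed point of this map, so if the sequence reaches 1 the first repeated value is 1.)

53 = (6,5)_8 → 6² + 5² = 36 + 25 = 61
61 = (7,5)_8 → 7² + 5² = 49 + 25 = 74
74 = (1,1,2)_8 → 1² + 1² + 2² = 1 + 1 + 4 = 6
6 = (6)_8 → 6² = 36
36 = (4,4)_8 → 4² + 4² = 16 + 16 = 32
32 = (4,0)_8 → 4² + 0² = 16 + 0 = 16
16 = (2,0)_8 → 2² + 0² = 4 + 0 = 4
4 = (4)_8 → 4² = 16  — 16 already appeared earlier.

16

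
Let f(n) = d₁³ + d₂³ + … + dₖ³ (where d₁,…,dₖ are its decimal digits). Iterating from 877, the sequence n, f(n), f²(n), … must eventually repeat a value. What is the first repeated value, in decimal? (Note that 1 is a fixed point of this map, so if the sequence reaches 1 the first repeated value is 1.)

877 → 8³ + 7³ + 7³ = 512 + 343 + 343 = 1198
1198 → 1³ + 1³ + 9³ + 8³ = 1 + 1 + 729 + 512 = 1243
1243 → 1³ + 2³ + 4³ + 3³ = 1 + 8 + 64 + 27 = 100
100 → 1³ + 0³ + 0³ = 1 + 0 + 0 = 1  — reached the fixed point 1.
1 → 1, so 1 is the first repeated value.

1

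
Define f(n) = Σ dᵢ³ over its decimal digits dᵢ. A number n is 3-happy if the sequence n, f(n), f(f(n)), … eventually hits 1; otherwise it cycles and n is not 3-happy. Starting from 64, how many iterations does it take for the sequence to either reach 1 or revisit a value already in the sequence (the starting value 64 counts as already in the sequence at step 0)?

64 → 6³ + 4³ = 280
280 → 2³ + 8³ + 0³ = 520
520 → 5³ + 2³ + 0³ = 133
133 → 1³ + 3³ + 3³ = 55
55 → 5³ + 5³ = 250
250 → 2³ + 5³ + 0³ = 133  — 133 repeats.
That took 6 steps.

6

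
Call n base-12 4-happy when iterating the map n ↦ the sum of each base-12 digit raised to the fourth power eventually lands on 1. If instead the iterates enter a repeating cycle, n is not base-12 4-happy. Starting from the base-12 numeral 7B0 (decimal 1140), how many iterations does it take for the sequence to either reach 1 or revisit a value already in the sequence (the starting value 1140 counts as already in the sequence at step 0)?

1140 = (7,11,0)_12 → 7⁴ + 11⁴ + 0⁴ = 17042
17042 = (9,10,4,2)_12 → 9⁴ + 10⁴ + 4⁴ + 2⁴ = 16833
16833 = (9,8,10,9)_12 → 9⁴ + 8⁴ + 10⁴ + 9⁴ = 27218
27218 = (1,3,9,0,2)_12 → 1⁴ + 3⁴ + 9⁴ + 0⁴ + 2⁴ = 6659
6659 = (3,10,2,11)_12 → 3⁴ + 10⁴ + 2⁴ + 11⁴ = 24738
24738 = (1,2,3,9,6)_12 → 1⁴ + 2⁴ + 3⁴ + 9⁴ + 6⁴ = 7955
7955 = (4,7,2,11)_12 → 4⁴ + 7⁴ + 2⁴ + 11⁴ = 17314
17314 = (10,0,2,10)_12 → 10⁴ + 0⁴ + 2⁴ + 10⁴ = 20016
20016 = (11,7,0,0)_12 → 11⁴ + 7⁴ + 0⁴ + 0⁴ = 17042  — 17042 repeats.
That took 9 steps.

9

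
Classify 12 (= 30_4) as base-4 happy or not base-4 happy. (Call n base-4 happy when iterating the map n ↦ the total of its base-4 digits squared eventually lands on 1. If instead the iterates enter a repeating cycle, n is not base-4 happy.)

base-4 happy

12 = (3,0)_4 → 3² + 0² = 9
9 = (2,1)_4 → 2² + 1² = 5
5 = (1,1)_4 → 1² + 1² = 2
2 = (2)_4 → 2² = 4
4 = (1,0)_4 → 1² + 0² = 1  — reached 1.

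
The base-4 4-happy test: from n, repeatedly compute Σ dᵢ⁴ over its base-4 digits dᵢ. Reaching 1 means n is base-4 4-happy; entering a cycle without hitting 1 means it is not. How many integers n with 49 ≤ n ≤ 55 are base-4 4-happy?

4

49: 49 → 82 → 18 → 17 → 2 → 16 → 1  — base-4 4-happy
50: 50 → 97 → 18 → 17 → 2 → 16 → 1  — base-4 4-happy
51: 51 → 162 → 48 → 81 → 3 → 81  — not base-4 4-happy
52: 52 → 82 → 18 → 17 → 2 → 16 → 1  — base-4 4-happy
53: 53 → 83 → 83  — not base-4 4-happy
54: 54 → 98 → 33 → 17 → 2 → 16 → 1  — base-4 4-happy
55: 55 → 163 → 113 → 83 → 83  — not base-4 4-happy
base-4 4-happy: 49, 50, 52, 54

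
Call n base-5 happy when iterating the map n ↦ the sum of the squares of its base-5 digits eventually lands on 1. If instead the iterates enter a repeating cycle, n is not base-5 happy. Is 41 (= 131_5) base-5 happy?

base-5 happy

41 = (1,3,1)_5 → 1² + 3² + 1² = 1 + 9 + 1 = 11
11 = (2,1)_5 → 2² + 1² = 4 + 1 = 5
5 = (1,0)_5 → 1² + 0² = 1 + 0 = 1  — reached 1.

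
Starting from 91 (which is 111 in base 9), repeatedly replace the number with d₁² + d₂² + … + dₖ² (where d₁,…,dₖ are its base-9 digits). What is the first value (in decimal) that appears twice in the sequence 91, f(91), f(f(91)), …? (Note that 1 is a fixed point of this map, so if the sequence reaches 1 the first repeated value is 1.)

91 = (1,1,1)_9 → 1² + 1² + 1² = 1 + 1 + 1 = 3
3 = (3)_9 → 3² = 9
9 = (1,0)_9 → 1² + 0² = 1 + 0 = 1  — reached the fixed point 1.
1 → 1, so 1 is the first repeated value.

1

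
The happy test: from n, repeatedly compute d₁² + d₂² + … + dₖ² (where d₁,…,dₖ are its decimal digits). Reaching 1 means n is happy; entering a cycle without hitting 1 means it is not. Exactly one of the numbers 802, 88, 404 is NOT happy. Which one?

802: 802 → 68 → 100 → 1  — reaches 1 (happy)
88: 88 → 128 → 69 → 117 → 51 → 26 → 40 → 16 → 37 → 58 → 89 → 145 → 42 → 20 → 4 → 16  — repeats 16 (not happy)
404: 404 → 32 → 13 → 10 → 1  — reaches 1 (happy)

88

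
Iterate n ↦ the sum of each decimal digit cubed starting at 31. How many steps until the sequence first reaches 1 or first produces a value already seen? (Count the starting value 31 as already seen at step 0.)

31 → 3³ + 1³ = 27 + 1 = 28
28 → 2³ + 8³ = 8 + 512 = 520
520 → 5³ + 2³ + 0³ = 125 + 8 + 0 = 133
133 → 1³ + 3³ + 3³ = 1 + 27 + 27 = 55
55 → 5³ + 5³ = 125 + 125 = 250
250 → 2³ + 5³ + 0³ = 8 + 125 + 0 = 133  — 133 repeats.
That took 6 steps.

6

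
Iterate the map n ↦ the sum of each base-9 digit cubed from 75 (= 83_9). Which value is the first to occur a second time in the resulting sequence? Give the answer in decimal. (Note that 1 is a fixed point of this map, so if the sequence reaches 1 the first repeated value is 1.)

539

75 = (8,3)_9 → 539
539 = (6,5,8)_9 → 853
853 = (1,1,4,7)_9 → 409
409 = (5,0,4)_9 → 189
189 = (2,3,0)_9 → 35
35 = (3,8)_9 → 539  — 539 already appeared earlier.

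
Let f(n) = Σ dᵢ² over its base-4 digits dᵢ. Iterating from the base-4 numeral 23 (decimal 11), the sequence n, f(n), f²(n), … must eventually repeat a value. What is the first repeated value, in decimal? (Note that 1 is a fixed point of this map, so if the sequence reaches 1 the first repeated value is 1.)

1

11 = (2,3)_4 → 2² + 3² = 4 + 9 = 13
13 = (3,1)_4 → 3² + 1² = 9 + 1 = 10
10 = (2,2)_4 → 2² + 2² = 4 + 4 = 8
8 = (2,0)_4 → 2² + 0² = 4 + 0 = 4
4 = (1,0)_4 → 1² + 0² = 1 + 0 = 1  — reached the fixed point 1.
1 → 1, so 1 is the first repeated value.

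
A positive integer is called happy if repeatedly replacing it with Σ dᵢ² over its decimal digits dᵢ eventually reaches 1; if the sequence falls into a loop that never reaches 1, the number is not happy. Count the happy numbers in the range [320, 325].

320: 320 → 13 → 10 → 1  — happy
321: 321 → 14 → 17 → 50 → 25 → 29 → 85 → 89 → 145 → 42 → 20 → 4 → 16 → 37 → 58 → 89  — not happy
322: 322 → 17 → 50 → 25 → 29 → 85 → 89 → 145 → 42 → 20 → 4 → 16 → 37 → 58 → 89  — not happy
323: 323 → 22 → 8 → 64 → 52 → 29 → 85 → 89 → 145 → 42 → 20 → 4 → 16 → 37 → 58 → 89  — not happy
324: 324 → 29 → 85 → 89 → 145 → 42 → 20 → 4 → 16 → 37 → 58 → 89  — not happy
325: 325 → 38 → 73 → 58 → 89 → 145 → 42 → 20 → 4 → 16 → 37 → 58  — not happy
happy: 320

1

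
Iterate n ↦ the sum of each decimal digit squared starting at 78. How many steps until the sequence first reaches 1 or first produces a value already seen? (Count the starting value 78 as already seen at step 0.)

78 → 7² + 8² = 113
113 → 1² + 1² + 3² = 11
11 → 1² + 1² = 2
2 → 2² = 4
4 → 4² = 16
16 → 1² + 6² = 37
37 → 3² + 7² = 58
58 → 5² + 8² = 89
89 → 8² + 9² = 145
145 → 1² + 4² + 5² = 42
42 → 4² + 2² = 20
20 → 2² + 0² = 4  — 4 repeats.
That took 12 steps.

12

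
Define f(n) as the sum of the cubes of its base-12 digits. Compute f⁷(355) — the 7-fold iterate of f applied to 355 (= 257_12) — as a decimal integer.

368

355 = (2,5,7)_12 → 2³ + 5³ + 7³ = 476
476 = (3,3,8)_12 → 3³ + 3³ + 8³ = 566
566 = (3,11,2)_12 → 3³ + 11³ + 2³ = 1366
1366 = (9,5,10)_12 → 9³ + 5³ + 10³ = 1854
1854 = (1,0,10,6)_12 → 1³ + 0³ + 10³ + 6³ = 1217
1217 = (8,5,5)_12 → 8³ + 5³ + 5³ = 762
762 = (5,3,6)_12 → 5³ + 3³ + 6³ = 368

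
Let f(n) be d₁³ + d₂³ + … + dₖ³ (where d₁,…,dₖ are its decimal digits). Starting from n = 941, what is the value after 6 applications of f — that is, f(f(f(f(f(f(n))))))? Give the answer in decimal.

941 → 9³ + 4³ + 1³ = 729 + 64 + 1 = 794
794 → 7³ + 9³ + 4³ = 343 + 729 + 64 = 1136
1136 → 1³ + 1³ + 3³ + 6³ = 1 + 1 + 27 + 216 = 245
245 → 2³ + 4³ + 5³ = 8 + 64 + 125 = 197
197 → 1³ + 9³ + 7³ = 1 + 729 + 343 = 1073
1073 → 1³ + 0³ + 7³ + 3³ = 1 + 0 + 343 + 27 = 371

371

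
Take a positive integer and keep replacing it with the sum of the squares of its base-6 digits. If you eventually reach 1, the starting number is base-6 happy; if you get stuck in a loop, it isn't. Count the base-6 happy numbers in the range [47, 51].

47: 47 → 27 → 25 → 17 → 29 → 41 → 26 → 20 → 13 → 5 → 25  (repeats 25)
48: 48 → 5 → 25 → 17 → 29 → 41 → 26 → 20 → 13 → 5  (repeats 5)
49: 49 → 6 → 1  (reaches 1)
50: 50 → 9 → 10 → 17 → 29 → 41 → 26 → 20 → 13 → 5 → 25 → 17  (repeats 17)
51: 51 → 14 → 8 → 5 → 25 → 17 → 29 → 41 → 26 → 20 → 13 → 5  (repeats 5)
base-6 happy: 49

1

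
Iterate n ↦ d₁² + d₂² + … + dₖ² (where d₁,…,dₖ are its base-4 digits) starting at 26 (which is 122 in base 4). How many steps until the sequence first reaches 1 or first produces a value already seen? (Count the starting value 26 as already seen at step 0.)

26 = (1,2,2)_4 → 9
9 = (2,1)_4 → 5
5 = (1,1)_4 → 2
2 = (2)_4 → 4
4 = (1,0)_4 → 1  — reached 1.
That took 5 steps.

5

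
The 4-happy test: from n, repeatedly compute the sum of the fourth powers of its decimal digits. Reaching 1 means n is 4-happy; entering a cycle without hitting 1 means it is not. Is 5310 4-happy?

not 4-happy

5310 → 5⁴ + 3⁴ + 1⁴ + 0⁴ = 707
707 → 7⁴ + 0⁴ + 7⁴ = 4802
4802 → 4⁴ + 8⁴ + 0⁴ + 2⁴ = 4368
4368 → 4⁴ + 3⁴ + 6⁴ + 8⁴ = 5729
5729 → 5⁴ + 7⁴ + 2⁴ + 9⁴ = 9603
9603 → 9⁴ + 6⁴ + 0⁴ + 3⁴ = 7938
7938 → 7⁴ + 9⁴ + 3⁴ + 8⁴ = 13139
13139 → 1⁴ + 3⁴ + 1⁴ + 3⁴ + 9⁴ = 6725
6725 → 6⁴ + 7⁴ + 2⁴ + 5⁴ = 4338
4338 → 4⁴ + 3⁴ + 3⁴ + 8⁴ = 4514
4514 → 4⁴ + 5⁴ + 1⁴ + 4⁴ = 1138
1138 → 1⁴ + 1⁴ + 3⁴ + 8⁴ = 4179
4179 → 4⁴ + 1⁴ + 7⁴ + 9⁴ = 9219
9219 → 9⁴ + 2⁴ + 1⁴ + 9⁴ = 13139  — 13139 already seen; the sequence cycles without reaching 1.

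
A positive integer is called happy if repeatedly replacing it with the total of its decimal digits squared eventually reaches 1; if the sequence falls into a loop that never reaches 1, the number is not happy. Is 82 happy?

82 → 8² + 2² = 64 + 4 = 68
68 → 6² + 8² = 36 + 64 = 100
100 → 1² + 0² + 0² = 1 + 0 + 0 = 1  — reached 1.

happy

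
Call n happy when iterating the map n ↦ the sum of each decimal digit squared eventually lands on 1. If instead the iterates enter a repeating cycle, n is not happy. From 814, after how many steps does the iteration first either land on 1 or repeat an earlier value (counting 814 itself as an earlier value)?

814 → 8² + 1² + 4² = 81
81 → 8² + 1² = 65
65 → 6² + 5² = 61
61 → 6² + 1² = 37
37 → 3² + 7² = 58
58 → 5² + 8² = 89
89 → 8² + 9² = 145
145 → 1² + 4² + 5² = 42
42 → 4² + 2² = 20
20 → 2² + 0² = 4
4 → 4² = 16
16 → 1² + 6² = 37  — 37 repeats.
That took 12 steps.

12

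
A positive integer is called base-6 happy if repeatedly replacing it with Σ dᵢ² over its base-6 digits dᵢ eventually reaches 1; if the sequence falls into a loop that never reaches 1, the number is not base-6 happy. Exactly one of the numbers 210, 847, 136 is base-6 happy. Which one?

847

210: 210 → 50 → 9 → 10 → 17 → 29 → 41 → 26 → 20 → 13 → 5 → 25 → 17  — repeats 17 (not base-6 happy)
847: 847 → 44 → 6 → 1  — reaches 1 (base-6 happy)
136: 136 → 41 → 26 → 20 → 13 → 5 → 25 → 17 → 29 → 41  — repeats 41 (not base-6 happy)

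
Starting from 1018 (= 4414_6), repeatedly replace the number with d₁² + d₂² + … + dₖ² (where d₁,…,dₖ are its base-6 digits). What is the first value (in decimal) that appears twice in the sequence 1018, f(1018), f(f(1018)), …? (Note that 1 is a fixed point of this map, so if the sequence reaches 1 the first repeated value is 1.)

1

1018 = (4,4,1,4)_6 → 4² + 4² + 1² + 4² = 49
49 = (1,2,1)_6 → 1² + 2² + 1² = 6
6 = (1,0)_6 → 1² + 0² = 1  — reached the fixed point 1.
1 → 1, so 1 is the first repeated value.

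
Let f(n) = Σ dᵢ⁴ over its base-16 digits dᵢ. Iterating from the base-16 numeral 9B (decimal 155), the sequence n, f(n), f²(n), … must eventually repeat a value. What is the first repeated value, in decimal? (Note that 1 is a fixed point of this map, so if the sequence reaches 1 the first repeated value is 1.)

155 = (9,11)_16 → 9⁴ + 11⁴ = 6561 + 14641 = 21202
21202 = (5,2,13,2)_16 → 5⁴ + 2⁴ + 13⁴ + 2⁴ = 625 + 16 + 28561 + 16 = 29218
29218 = (7,2,2,2)_16 → 7⁴ + 2⁴ + 2⁴ + 2⁴ = 2401 + 16 + 16 + 16 = 2449
2449 = (9,9,1)_16 → 9⁴ + 9⁴ + 1⁴ = 6561 + 6561 + 1 = 13123
13123 = (3,3,4,3)_16 → 3⁴ + 3⁴ + 4⁴ + 3⁴ = 81 + 81 + 256 + 81 = 499
499 = (1,15,3)_16 → 1⁴ + 15⁴ + 3⁴ = 1 + 50625 + 81 = 50707
50707 = (12,6,1,3)_16 → 12⁴ + 6⁴ + 1⁴ + 3⁴ = 20736 + 1296 + 1 + 81 = 22114
22114 = (5,6,6,2)_16 → 5⁴ + 6⁴ + 6⁴ + 2⁴ = 625 + 1296 + 1296 + 16 = 3233
3233 = (12,10,1)_16 → 12⁴ + 10⁴ + 1⁴ = 20736 + 10000 + 1 = 30737
30737 = (7,8,1,1)_16 → 7⁴ + 8⁴ + 1⁴ + 1⁴ = 2401 + 4096 + 1 + 1 = 6499
6499 = (1,9,6,3)_16 → 1⁴ + 9⁴ + 6⁴ + 3⁴ = 1 + 6561 + 1296 + 81 = 7939
7939 = (1,15,0,3)_16 → 1⁴ + 15⁴ + 0⁴ + 3⁴ = 1 + 50625 + 0 + 81 = 50707  — 50707 already appeared earlier.

50707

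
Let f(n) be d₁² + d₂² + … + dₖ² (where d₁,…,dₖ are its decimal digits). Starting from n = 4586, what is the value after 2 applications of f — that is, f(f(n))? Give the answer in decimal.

4586 → 141
141 → 18

18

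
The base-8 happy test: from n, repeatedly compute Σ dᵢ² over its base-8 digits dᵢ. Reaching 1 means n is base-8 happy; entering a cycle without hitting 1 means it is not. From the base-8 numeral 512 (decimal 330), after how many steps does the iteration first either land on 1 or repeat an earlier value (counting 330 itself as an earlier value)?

8

330 = (5,1,2)_8 → 30
30 = (3,6)_8 → 45
45 = (5,5)_8 → 50
50 = (6,2)_8 → 40
40 = (5,0)_8 → 25
25 = (3,1)_8 → 10
10 = (1,2)_8 → 5
5 = (5)_8 → 25  — 25 repeats.
That took 8 steps.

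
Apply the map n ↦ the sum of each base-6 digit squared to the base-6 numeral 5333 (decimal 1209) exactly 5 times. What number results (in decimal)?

1209 = (5,3,3,3)_6 → 5² + 3² + 3² + 3² = 52
52 = (1,2,4)_6 → 1² + 2² + 4² = 21
21 = (3,3)_6 → 3² + 3² = 18
18 = (3,0)_6 → 3² + 0² = 9
9 = (1,3)_6 → 1² + 3² = 10

10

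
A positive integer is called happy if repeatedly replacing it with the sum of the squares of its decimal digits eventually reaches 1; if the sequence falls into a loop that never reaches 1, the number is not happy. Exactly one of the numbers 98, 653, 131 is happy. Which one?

98: 98 → 145 → 42 → 20 → 4 → 16 → 37 → 58 → 89 → 145  — repeats 145 (not happy)
653: 653 → 70 → 49 → 97 → 130 → 10 → 1  — reaches 1 (happy)
131: 131 → 11 → 2 → 4 → 16 → 37 → 58 → 89 → 145 → 42 → 20 → 4  — repeats 4 (not happy)

653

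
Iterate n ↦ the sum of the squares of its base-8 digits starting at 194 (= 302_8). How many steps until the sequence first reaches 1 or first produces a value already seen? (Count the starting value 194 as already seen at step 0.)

194 = (3,0,2)_8 → 3² + 0² + 2² = 13
13 = (1,5)_8 → 1² + 5² = 26
26 = (3,2)_8 → 3² + 2² = 13  — 13 repeats.
That took 3 steps.

3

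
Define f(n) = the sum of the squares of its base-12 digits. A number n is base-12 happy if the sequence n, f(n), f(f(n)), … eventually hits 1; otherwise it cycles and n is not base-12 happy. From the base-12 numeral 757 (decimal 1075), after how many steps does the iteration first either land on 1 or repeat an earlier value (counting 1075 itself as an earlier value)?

1075 = (7,5,7)_12 → 123
123 = (10,3)_12 → 109
109 = (9,1)_12 → 82
82 = (6,10)_12 → 136
136 = (11,4)_12 → 137
137 = (11,5)_12 → 146
146 = (1,0,2)_12 → 5
5 = (5)_12 → 25
25 = (2,1)_12 → 5  — 5 repeats.
That took 9 steps.

9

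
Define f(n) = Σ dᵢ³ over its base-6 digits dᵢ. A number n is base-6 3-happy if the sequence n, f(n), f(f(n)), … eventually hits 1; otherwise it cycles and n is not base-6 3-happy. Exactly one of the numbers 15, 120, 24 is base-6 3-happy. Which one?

24

15: 15 → 35 → 250 → 190 → 190  — repeats 190 (not base-6 3-happy)
120: 120 → 35 → 250 → 190 → 190  — repeats 190 (not base-6 3-happy)
24: 24 → 64 → 129 → 81 → 36 → 1  — reaches 1 (base-6 3-happy)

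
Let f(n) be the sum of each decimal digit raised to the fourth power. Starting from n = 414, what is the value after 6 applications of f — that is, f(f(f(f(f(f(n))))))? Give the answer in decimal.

414 → 4⁴ + 1⁴ + 4⁴ = 513
513 → 5⁴ + 1⁴ + 3⁴ = 707
707 → 7⁴ + 0⁴ + 7⁴ = 4802
4802 → 4⁴ + 8⁴ + 0⁴ + 2⁴ = 4368
4368 → 4⁴ + 3⁴ + 6⁴ + 8⁴ = 5729
5729 → 5⁴ + 7⁴ + 2⁴ + 9⁴ = 9603

9603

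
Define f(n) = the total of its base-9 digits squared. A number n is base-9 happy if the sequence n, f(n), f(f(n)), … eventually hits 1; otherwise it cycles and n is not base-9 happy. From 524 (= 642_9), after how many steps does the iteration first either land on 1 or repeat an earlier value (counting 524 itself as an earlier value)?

9

524 = (6,4,2)_9 → 56
56 = (6,2)_9 → 40
40 = (4,4)_9 → 32
32 = (3,5)_9 → 34
34 = (3,7)_9 → 58
58 = (6,4)_9 → 52
52 = (5,7)_9 → 74
74 = (8,2)_9 → 68
68 = (7,5)_9 → 74  — 74 repeats.
That took 9 steps.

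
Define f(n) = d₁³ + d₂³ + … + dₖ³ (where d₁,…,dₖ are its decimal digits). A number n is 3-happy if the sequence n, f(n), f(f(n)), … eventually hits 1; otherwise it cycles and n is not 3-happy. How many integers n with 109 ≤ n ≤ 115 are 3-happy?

1

109: 109 → 730 → 370 → 370  (repeats 370)
110: 110 → 2 → 8 → 512 → 134 → 92 → 737 → 713 → 371 → 371  (repeats 371)
111: 111 → 3 → 27 → 351 → 153 → 153  (repeats 153)
112: 112 → 10 → 1  (reaches 1)
113: 113 → 29 → 737 → 713 → 371 → 371  (repeats 371)
114: 114 → 66 → 432 → 99 → 1458 → 702 → 351 → 153 → 153  (repeats 153)
115: 115 → 127 → 352 → 160 → 217 → 352  (repeats 352)
3-happy: 112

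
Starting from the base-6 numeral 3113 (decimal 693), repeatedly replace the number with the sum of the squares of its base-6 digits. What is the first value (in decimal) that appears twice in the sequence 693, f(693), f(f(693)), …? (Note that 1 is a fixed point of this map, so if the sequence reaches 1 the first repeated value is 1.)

20

693 = (3,1,1,3)_6 → 3² + 1² + 1² + 3² = 20
20 = (3,2)_6 → 3² + 2² = 13
13 = (2,1)_6 → 2² + 1² = 5
5 = (5)_6 → 5² = 25
25 = (4,1)_6 → 4² + 1² = 17
17 = (2,5)_6 → 2² + 5² = 29
29 = (4,5)_6 → 4² + 5² = 41
41 = (1,0,5)_6 → 1² + 0² + 5² = 26
26 = (4,2)_6 → 4² + 2² = 20  — 20 already appeared earlier.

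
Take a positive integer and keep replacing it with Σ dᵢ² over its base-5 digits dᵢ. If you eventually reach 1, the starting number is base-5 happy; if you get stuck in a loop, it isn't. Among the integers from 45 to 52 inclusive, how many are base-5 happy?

45: 45 → 17 → 13 → 13  (repeats 13)
46: 46 → 18 → 18  (repeats 18)
47: 47 → 21 → 17 → 13 → 13  (repeats 13)
48: 48 → 26 → 2 → 4 → 16 → 10 → 4  (repeats 4)
49: 49 → 33 → 11 → 5 → 1  (reaches 1)
50: 50 → 4 → 16 → 10 → 4  (repeats 4)
51: 51 → 5 → 1  (reaches 1)
52: 52 → 8 → 10 → 4 → 16 → 10  (repeats 10)
base-5 happy: 49, 51

2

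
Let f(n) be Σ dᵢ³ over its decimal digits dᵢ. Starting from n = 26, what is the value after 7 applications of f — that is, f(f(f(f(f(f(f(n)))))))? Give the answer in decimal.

26 → 2³ + 6³ = 8 + 216 = 224
224 → 2³ + 2³ + 4³ = 8 + 8 + 64 = 80
80 → 8³ + 0³ = 512 + 0 = 512
512 → 5³ + 1³ + 2³ = 125 + 1 + 8 = 134
134 → 1³ + 3³ + 4³ = 1 + 27 + 64 = 92
92 → 9³ + 2³ = 729 + 8 = 737
737 → 7³ + 3³ + 7³ = 343 + 27 + 343 = 713

713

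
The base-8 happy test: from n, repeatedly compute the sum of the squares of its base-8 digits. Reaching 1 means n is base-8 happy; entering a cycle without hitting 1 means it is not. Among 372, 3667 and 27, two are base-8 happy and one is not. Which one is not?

372: 372 → 77 → 27 → 18 → 8 → 1  — reaches 1 (base-8 happy)
3667: 3667 → 63 → 98 → 21 → 29 → 34 → 20 → 20  — repeats 20 (not base-8 happy)
27: 27 → 18 → 8 → 1  — reaches 1 (base-8 happy)

3667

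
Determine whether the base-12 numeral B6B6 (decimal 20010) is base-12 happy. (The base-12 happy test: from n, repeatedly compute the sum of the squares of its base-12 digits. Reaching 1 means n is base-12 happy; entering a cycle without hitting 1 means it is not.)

base-12 happy

20010 = (11,6,11,6)_12 → 11² + 6² + 11² + 6² = 121 + 36 + 121 + 36 = 314
314 = (2,2,2)_12 → 2² + 2² + 2² = 4 + 4 + 4 = 12
12 = (1,0)_12 → 1² + 0² = 1 + 0 = 1  — reached 1.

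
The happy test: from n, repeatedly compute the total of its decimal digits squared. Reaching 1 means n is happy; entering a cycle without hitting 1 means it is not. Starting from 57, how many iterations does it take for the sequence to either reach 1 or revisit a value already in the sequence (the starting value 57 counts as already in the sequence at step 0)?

57 → 74
74 → 65
65 → 61
61 → 37
37 → 58
58 → 89
89 → 145
145 → 42
42 → 20
20 → 4
4 → 16
16 → 37  — 37 repeats.
That took 12 steps.

12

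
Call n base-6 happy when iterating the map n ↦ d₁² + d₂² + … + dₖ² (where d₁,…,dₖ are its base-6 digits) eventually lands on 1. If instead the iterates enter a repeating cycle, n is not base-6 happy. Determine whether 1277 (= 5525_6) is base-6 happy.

1277 = (5,5,2,5)_6 → 5² + 5² + 2² + 5² = 25 + 25 + 4 + 25 = 79
79 = (2,1,1)_6 → 2² + 1² + 1² = 4 + 1 + 1 = 6
6 = (1,0)_6 → 1² + 0² = 1 + 0 = 1  — reached 1.

base-6 happy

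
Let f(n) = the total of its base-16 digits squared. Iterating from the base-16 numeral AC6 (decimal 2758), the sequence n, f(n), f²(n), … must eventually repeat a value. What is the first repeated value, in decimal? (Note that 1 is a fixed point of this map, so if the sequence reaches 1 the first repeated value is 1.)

2758 = (10,12,6)_16 → 10² + 12² + 6² = 100 + 144 + 36 = 280
280 = (1,1,8)_16 → 1² + 1² + 8² = 1 + 1 + 64 = 66
66 = (4,2)_16 → 4² + 2² = 16 + 4 = 20
20 = (1,4)_16 → 1² + 4² = 1 + 16 = 17
17 = (1,1)_16 → 1² + 1² = 1 + 1 = 2
2 = (2)_16 → 2² = 4
4 = (4)_16 → 4² = 16
16 = (1,0)_16 → 1² + 0² = 1 + 0 = 1  — reached the fixed point 1.
1 → 1, so 1 is the first repeated value.

1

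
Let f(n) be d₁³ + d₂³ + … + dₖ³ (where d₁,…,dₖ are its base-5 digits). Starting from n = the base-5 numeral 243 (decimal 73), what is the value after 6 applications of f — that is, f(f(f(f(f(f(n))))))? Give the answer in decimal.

73 = (2,4,3)_5 → 2³ + 4³ + 3³ = 8 + 64 + 27 = 99
99 = (3,4,4)_5 → 3³ + 4³ + 4³ = 27 + 64 + 64 = 155
155 = (1,1,1,0)_5 → 1³ + 1³ + 1³ + 0³ = 1 + 1 + 1 + 0 = 3
3 = (3)_5 → 3³ = 27
27 = (1,0,2)_5 → 1³ + 0³ + 2³ = 1 + 0 + 8 = 9
9 = (1,4)_5 → 1³ + 4³ = 1 + 64 = 65

65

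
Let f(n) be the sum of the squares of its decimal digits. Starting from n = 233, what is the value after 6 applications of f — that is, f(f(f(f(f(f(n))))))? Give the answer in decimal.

233 → 2² + 3² + 3² = 4 + 9 + 9 = 22
22 → 2² + 2² = 4 + 4 = 8
8 → 8² = 64
64 → 6² + 4² = 36 + 16 = 52
52 → 5² + 2² = 25 + 4 = 29
29 → 2² + 9² = 4 + 81 = 85

85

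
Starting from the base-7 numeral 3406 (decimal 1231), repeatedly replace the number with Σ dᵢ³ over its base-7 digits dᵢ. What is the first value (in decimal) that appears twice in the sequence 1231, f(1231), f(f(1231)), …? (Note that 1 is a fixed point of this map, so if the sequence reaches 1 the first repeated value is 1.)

1231 = (3,4,0,6)_7 → 3³ + 4³ + 0³ + 6³ = 27 + 64 + 0 + 216 = 307
307 = (6,1,6)_7 → 6³ + 1³ + 6³ = 216 + 1 + 216 = 433
433 = (1,1,5,6)_7 → 1³ + 1³ + 5³ + 6³ = 1 + 1 + 125 + 216 = 343
343 = (1,0,0,0)_7 → 1³ + 0³ + 0³ + 0³ = 1 + 0 + 0 + 0 = 1  — reached the fixed point 1.
1 → 1, so 1 is the first repeated value.

1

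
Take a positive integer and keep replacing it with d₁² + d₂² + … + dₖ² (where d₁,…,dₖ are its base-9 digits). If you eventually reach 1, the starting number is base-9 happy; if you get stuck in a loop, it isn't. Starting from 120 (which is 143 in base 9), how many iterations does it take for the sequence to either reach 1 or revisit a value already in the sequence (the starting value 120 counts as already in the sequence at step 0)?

4

120 = (1,4,3)_9 → 1² + 4² + 3² = 26
26 = (2,8)_9 → 2² + 8² = 68
68 = (7,5)_9 → 7² + 5² = 74
74 = (8,2)_9 → 8² + 2² = 68  — 68 repeats.
That took 4 steps.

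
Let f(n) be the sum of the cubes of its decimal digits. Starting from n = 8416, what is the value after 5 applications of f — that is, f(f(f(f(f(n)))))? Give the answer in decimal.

1459

8416 → 793
793 → 1099
1099 → 1459
1459 → 919
919 → 1459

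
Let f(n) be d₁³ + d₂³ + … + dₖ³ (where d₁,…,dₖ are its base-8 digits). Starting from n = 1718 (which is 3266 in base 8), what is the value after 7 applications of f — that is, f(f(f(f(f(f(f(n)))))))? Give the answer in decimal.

469

1718 = (3,2,6,6)_8 → 3³ + 2³ + 6³ + 6³ = 27 + 8 + 216 + 216 = 467
467 = (7,2,3)_8 → 7³ + 2³ + 3³ = 343 + 8 + 27 = 378
378 = (5,7,2)_8 → 5³ + 7³ + 2³ = 125 + 343 + 8 = 476
476 = (7,3,4)_8 → 7³ + 3³ + 4³ = 343 + 27 + 64 = 434
434 = (6,6,2)_8 → 6³ + 6³ + 2³ = 216 + 216 + 8 = 440
440 = (6,7,0)_8 → 6³ + 7³ + 0³ = 216 + 343 + 0 = 559
559 = (1,0,5,7)_8 → 1³ + 0³ + 5³ + 7³ = 1 + 0 + 125 + 343 = 469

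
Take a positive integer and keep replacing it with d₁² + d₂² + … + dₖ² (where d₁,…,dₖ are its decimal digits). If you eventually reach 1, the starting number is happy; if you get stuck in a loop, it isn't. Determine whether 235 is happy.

235 → 2² + 3² + 5² = 38
38 → 3² + 8² = 73
73 → 7² + 3² = 58
58 → 5² + 8² = 89
89 → 8² + 9² = 145
145 → 1² + 4² + 5² = 42
42 → 4² + 2² = 20
20 → 2² + 0² = 4
4 → 4² = 16
16 → 1² + 6² = 37
37 → 3² + 7² = 58  — 58 already seen; the sequence cycles without reaching 1.

not happy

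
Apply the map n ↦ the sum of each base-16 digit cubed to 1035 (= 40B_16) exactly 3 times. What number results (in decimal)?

6120

1035 = (4,0,11)_16 → 4³ + 0³ + 11³ = 64 + 0 + 1331 = 1395
1395 = (5,7,3)_16 → 5³ + 7³ + 3³ = 125 + 343 + 27 = 495
495 = (1,14,15)_16 → 1³ + 14³ + 15³ = 1 + 2744 + 3375 = 6120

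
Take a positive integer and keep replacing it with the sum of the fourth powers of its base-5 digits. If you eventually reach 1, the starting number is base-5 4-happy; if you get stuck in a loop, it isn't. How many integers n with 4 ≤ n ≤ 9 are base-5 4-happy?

4: 4 → 256 → 18 → 162 → 34 → 258 → 98 → 418 → 244 → 594 → 674 → 514 → 528 → 338 → 194 → 354 → 528  (repeats 528)
5: 5 → 1  (reaches 1)
6: 6 → 2 → 16 → 82 → 98 → 418 → 244 → 594 → 674 → 514 → 528 → 338 → 194 → 354 → 528  (repeats 528)
7: 7 → 17 → 97 → 353 → 353  (repeats 353)
8: 8 → 82 → 98 → 418 → 244 → 594 → 674 → 514 → 528 → 338 → 194 → 354 → 528  (repeats 528)
9: 9 → 257 → 33 → 83 → 163 → 99 → 593 → 499 → 849 → 595 → 593  (repeats 593)
base-5 4-happy: 5

1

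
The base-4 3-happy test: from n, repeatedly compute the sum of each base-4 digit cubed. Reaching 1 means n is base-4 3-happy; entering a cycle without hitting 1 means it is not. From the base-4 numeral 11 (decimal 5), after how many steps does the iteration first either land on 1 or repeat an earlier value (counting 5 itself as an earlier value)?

3

5 = (1,1)_4 → 1³ + 1³ = 2
2 = (2)_4 → 2³ = 8
8 = (2,0)_4 → 2³ + 0³ = 8  — 8 repeats.
That took 3 steps.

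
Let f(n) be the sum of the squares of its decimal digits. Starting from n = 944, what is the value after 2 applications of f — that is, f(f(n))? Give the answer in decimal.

944 → 9² + 4² + 4² = 81 + 16 + 16 = 113
113 → 1² + 1² + 3² = 1 + 1 + 9 = 11

11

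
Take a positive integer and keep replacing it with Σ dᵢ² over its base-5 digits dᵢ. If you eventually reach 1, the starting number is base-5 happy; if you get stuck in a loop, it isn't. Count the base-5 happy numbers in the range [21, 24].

21: 21 → 17 → 13 → 13  — not base-5 happy
22: 22 → 20 → 16 → 10 → 4 → 16  — not base-5 happy
23: 23 → 25 → 1  — base-5 happy
24: 24 → 32 → 6 → 2 → 4 → 16 → 10 → 4  — not base-5 happy
base-5 happy: 23

1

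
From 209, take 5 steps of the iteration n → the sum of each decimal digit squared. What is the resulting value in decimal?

20

209 → 2² + 0² + 9² = 85
85 → 8² + 5² = 89
89 → 8² + 9² = 145
145 → 1² + 4² + 5² = 42
42 → 4² + 2² = 20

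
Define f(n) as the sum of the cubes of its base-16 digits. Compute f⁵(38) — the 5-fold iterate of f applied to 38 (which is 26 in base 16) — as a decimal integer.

1559

38 = (2,6)_16 → 2³ + 6³ = 8 + 216 = 224
224 = (14,0)_16 → 14³ + 0³ = 2744 + 0 = 2744
2744 = (10,11,8)_16 → 10³ + 11³ + 8³ = 1000 + 1331 + 512 = 2843
2843 = (11,1,11)_16 → 11³ + 1³ + 11³ = 1331 + 1 + 1331 = 2663
2663 = (10,6,7)_16 → 10³ + 6³ + 7³ = 1000 + 216 + 343 = 1559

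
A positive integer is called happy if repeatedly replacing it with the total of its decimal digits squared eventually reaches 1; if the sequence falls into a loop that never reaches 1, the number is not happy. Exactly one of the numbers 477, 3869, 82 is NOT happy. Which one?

477: 477 → 114 → 18 → 65 → 61 → 37 → 58 → 89 → 145 → 42 → 20 → 4 → 16 → 37  — repeats 37 (not happy)
3869: 3869 → 190 → 82 → 68 → 100 → 1  — reaches 1 (happy)
82: 82 → 68 → 100 → 1  — reaches 1 (happy)

477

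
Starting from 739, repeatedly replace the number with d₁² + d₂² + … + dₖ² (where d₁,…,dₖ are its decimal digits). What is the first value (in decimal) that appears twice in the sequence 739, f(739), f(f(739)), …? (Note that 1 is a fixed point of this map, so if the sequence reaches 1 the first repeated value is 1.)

1

739 → 7² + 3² + 9² = 49 + 9 + 81 = 139
139 → 1² + 3² + 9² = 1 + 9 + 81 = 91
91 → 9² + 1² = 81 + 1 = 82
82 → 8² + 2² = 64 + 4 = 68
68 → 6² + 8² = 36 + 64 = 100
100 → 1² + 0² + 0² = 1 + 0 + 0 = 1  — reached the fixed point 1.
1 → 1, so 1 is the first repeated value.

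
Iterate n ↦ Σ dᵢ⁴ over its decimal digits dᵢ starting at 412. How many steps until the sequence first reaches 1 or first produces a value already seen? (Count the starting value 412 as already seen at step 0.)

11

412 → 4⁴ + 1⁴ + 2⁴ = 256 + 1 + 16 = 273
273 → 2⁴ + 7⁴ + 3⁴ = 16 + 2401 + 81 = 2498
2498 → 2⁴ + 4⁴ + 9⁴ + 8⁴ = 16 + 256 + 6561 + 4096 = 10929
10929 → 1⁴ + 0⁴ + 9⁴ + 2⁴ + 9⁴ = 1 + 0 + 6561 + 16 + 6561 = 13139
13139 → 1⁴ + 3⁴ + 1⁴ + 3⁴ + 9⁴ = 1 + 81 + 1 + 81 + 6561 = 6725
6725 → 6⁴ + 7⁴ + 2⁴ + 5⁴ = 1296 + 2401 + 16 + 625 = 4338
4338 → 4⁴ + 3⁴ + 3⁴ + 8⁴ = 256 + 81 + 81 + 4096 = 4514
4514 → 4⁴ + 5⁴ + 1⁴ + 4⁴ = 256 + 625 + 1 + 256 = 1138
1138 → 1⁴ + 1⁴ + 3⁴ + 8⁴ = 1 + 1 + 81 + 4096 = 4179
4179 → 4⁴ + 1⁴ + 7⁴ + 9⁴ = 256 + 1 + 2401 + 6561 = 9219
9219 → 9⁴ + 2⁴ + 1⁴ + 9⁴ = 6561 + 16 + 1 + 6561 = 13139  — 13139 repeats.
That took 11 steps.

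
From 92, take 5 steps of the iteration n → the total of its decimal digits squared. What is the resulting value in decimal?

20

92 → 9² + 2² = 85
85 → 8² + 5² = 89
89 → 8² + 9² = 145
145 → 1² + 4² + 5² = 42
42 → 4² + 2² = 20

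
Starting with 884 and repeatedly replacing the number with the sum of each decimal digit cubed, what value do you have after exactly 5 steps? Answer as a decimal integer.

884 → 8³ + 8³ + 4³ = 1088
1088 → 1³ + 0³ + 8³ + 8³ = 1025
1025 → 1³ + 0³ + 2³ + 5³ = 134
134 → 1³ + 3³ + 4³ = 92
92 → 9³ + 2³ = 737

737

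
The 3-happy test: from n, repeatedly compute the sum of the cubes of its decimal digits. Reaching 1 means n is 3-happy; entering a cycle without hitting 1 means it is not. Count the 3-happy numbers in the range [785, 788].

1

785: 785 → 980 → 1241 → 74 → 407 → 407  (repeats 407)
786: 786 → 1071 → 345 → 216 → 225 → 141 → 66 → 432 → 99 → 1458 → 702 → 351 → 153 → 153  (repeats 153)
787: 787 → 1198 → 1243 → 100 → 1  (reaches 1)
788: 788 → 1367 → 587 → 980 → 1241 → 74 → 407 → 407  (repeats 407)
3-happy: 787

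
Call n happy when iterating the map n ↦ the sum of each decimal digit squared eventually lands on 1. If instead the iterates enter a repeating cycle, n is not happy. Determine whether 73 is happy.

73 → 7² + 3² = 58
58 → 5² + 8² = 89
89 → 8² + 9² = 145
145 → 1² + 4² + 5² = 42
42 → 4² + 2² = 20
20 → 2² + 0² = 4
4 → 4² = 16
16 → 1² + 6² = 37
37 → 3² + 7² = 58  — 58 already seen; the sequence cycles without reaching 1.

not happy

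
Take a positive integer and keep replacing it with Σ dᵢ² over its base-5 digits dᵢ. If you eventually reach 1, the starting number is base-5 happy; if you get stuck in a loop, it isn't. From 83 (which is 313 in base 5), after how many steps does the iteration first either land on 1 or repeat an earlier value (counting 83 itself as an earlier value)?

83 = (3,1,3)_5 → 3² + 1² + 3² = 9 + 1 + 9 = 19
19 = (3,4)_5 → 3² + 4² = 9 + 16 = 25
25 = (1,0,0)_5 → 1² + 0² + 0² = 1 + 0 + 0 = 1  — reached 1.
That took 3 steps.

3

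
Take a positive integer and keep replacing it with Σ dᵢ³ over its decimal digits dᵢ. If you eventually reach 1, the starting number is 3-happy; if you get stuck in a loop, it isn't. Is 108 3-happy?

not 3-happy

108 → 1³ + 0³ + 8³ = 513
513 → 5³ + 1³ + 3³ = 153
153 → 1³ + 5³ + 3³ = 153  — 153 already seen; the sequence cycles without reaching 1.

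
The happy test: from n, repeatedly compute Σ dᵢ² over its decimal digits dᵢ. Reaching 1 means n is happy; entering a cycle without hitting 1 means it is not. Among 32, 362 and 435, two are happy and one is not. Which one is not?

32: 32 → 13 → 10 → 1  — reaches 1 (happy)
362: 362 → 49 → 97 → 130 → 10 → 1  — reaches 1 (happy)
435: 435 → 50 → 25 → 29 → 85 → 89 → 145 → 42 → 20 → 4 → 16 → 37 → 58 → 89  — repeats 89 (not happy)

435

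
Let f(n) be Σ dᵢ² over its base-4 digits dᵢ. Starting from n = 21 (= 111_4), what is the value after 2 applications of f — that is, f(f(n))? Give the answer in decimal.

21 = (1,1,1)_4 → 1² + 1² + 1² = 3
3 = (3)_4 → 3² = 9

9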